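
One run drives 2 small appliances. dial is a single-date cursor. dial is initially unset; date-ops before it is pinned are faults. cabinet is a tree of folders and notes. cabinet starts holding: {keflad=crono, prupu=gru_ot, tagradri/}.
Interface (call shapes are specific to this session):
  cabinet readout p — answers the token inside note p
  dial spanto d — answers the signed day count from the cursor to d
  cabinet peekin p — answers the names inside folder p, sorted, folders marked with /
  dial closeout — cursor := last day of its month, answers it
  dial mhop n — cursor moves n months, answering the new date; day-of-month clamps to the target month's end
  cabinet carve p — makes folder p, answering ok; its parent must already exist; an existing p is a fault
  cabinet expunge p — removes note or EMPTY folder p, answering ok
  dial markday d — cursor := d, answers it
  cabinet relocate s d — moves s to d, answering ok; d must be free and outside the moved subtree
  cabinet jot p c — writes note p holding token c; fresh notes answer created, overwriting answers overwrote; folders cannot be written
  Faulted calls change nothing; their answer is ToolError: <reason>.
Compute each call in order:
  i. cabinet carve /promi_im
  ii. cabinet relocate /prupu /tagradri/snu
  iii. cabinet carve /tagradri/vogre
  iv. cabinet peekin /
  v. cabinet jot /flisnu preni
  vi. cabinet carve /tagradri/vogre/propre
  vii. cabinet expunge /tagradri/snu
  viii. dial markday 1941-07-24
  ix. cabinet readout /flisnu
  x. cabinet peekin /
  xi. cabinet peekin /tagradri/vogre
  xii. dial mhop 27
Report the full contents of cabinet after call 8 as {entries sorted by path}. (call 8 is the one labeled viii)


$ cabinet carve /promi_im
  ok
$ cabinet relocate /prupu /tagradri/snu
  ok
$ cabinet carve /tagradri/vogre
  ok
$ cabinet peekin /
  [keflad, promi_im/, tagradri/]
$ cabinet jot /flisnu preni
  created
$ cabinet carve /tagradri/vogre/propre
  ok
$ cabinet expunge /tagradri/snu
  ok
$ dial markday 1941-07-24
  1941-07-24
$ cabinet readout /flisnu
  preni
$ cabinet peekin /
  [flisnu, keflad, promi_im/, tagradri/]
$ cabinet peekin /tagradri/vogre
  [propre/]
$ dial mhop 27
  1943-10-24

Answer: {flisnu=preni, keflad=crono, promi_im/, tagradri/, tagradri/vogre/, tagradri/vogre/propre/}


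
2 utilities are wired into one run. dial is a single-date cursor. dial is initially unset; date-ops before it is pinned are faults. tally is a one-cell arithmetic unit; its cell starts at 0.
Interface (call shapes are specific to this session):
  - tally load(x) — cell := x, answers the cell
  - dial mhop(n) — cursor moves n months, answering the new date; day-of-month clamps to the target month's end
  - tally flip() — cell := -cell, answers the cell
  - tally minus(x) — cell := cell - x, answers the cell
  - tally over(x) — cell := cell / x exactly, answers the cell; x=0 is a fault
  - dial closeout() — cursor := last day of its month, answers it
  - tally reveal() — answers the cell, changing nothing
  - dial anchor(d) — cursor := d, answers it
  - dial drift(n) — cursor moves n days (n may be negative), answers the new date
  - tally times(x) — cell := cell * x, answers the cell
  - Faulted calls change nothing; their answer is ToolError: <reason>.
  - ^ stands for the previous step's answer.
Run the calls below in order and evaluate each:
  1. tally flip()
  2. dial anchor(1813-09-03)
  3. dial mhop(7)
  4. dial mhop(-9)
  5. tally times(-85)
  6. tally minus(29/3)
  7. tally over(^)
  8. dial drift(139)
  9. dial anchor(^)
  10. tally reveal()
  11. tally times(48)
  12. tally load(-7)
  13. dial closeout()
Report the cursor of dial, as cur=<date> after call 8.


~$ tally flip
= 0
~$ dial anchor d→1813-09-03
= 1813-09-03
~$ dial mhop n→7
= 1814-04-03
~$ dial mhop n→-9
= 1813-07-03
~$ tally times x→-85
= 0
~$ tally minus x→29/3
= -29/3
~$ tally over x→^
= 1
~$ dial drift n→139
= 1813-11-19
~$ dial anchor d→^
= 1813-11-19
~$ tally reveal
= 1
~$ tally times x→48
= 48
~$ tally load x→-7
= -7
~$ dial closeout
= 1813-11-30

Answer: cur=1813-11-19


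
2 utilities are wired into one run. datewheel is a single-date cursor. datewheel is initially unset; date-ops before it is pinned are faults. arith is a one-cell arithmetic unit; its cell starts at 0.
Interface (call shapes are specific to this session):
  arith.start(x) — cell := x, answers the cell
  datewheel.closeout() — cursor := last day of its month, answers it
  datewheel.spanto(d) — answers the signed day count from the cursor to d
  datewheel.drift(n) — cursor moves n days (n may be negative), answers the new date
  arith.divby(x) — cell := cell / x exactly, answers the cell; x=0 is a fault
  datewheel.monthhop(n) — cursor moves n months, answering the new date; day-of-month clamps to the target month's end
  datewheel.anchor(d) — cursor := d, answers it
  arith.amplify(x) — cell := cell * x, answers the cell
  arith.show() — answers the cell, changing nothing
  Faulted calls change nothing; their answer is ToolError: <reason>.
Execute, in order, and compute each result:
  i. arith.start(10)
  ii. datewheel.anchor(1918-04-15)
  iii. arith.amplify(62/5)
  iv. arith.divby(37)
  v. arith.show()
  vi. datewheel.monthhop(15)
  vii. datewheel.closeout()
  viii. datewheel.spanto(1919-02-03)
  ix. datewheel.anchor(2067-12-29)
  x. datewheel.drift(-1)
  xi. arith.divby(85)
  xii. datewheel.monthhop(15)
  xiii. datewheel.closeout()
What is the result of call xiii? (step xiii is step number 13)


! arith.start(x=10) == 10
! datewheel.anchor(d=1918-04-15) == 1918-04-15
! arith.amplify(x=62/5) == 124
! arith.divby(x=37) == 124/37
! arith.show() == 124/37
! datewheel.monthhop(n=15) == 1919-07-15
! datewheel.closeout() == 1919-07-31
! datewheel.spanto(d=1919-02-03) == -178
! datewheel.anchor(d=2067-12-29) == 2067-12-29
! datewheel.drift(n=-1) == 2067-12-28
! arith.divby(x=85) == 124/3145
! datewheel.monthhop(n=15) == 2069-03-28
! datewheel.closeout() == 2069-03-31

Answer: 2069-03-31


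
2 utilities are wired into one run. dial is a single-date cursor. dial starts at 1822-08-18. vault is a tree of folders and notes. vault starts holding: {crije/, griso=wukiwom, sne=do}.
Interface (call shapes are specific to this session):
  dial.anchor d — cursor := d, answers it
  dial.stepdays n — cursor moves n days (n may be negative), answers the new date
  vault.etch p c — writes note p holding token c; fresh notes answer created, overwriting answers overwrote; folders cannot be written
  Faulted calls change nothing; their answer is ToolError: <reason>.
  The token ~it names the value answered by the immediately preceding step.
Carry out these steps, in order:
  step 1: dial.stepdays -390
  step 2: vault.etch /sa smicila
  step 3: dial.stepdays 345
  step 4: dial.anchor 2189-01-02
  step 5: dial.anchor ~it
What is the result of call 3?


Answer: 1822-07-04

Derivation:
>> stepdays(n→-390)
<< 1821-07-24
>> etch(p→/sa, c→smicila)
<< created
>> stepdays(n→345)
<< 1822-07-04
>> anchor(d→2189-01-02)
<< 2189-01-02
>> anchor(d→~it)
<< 2189-01-02


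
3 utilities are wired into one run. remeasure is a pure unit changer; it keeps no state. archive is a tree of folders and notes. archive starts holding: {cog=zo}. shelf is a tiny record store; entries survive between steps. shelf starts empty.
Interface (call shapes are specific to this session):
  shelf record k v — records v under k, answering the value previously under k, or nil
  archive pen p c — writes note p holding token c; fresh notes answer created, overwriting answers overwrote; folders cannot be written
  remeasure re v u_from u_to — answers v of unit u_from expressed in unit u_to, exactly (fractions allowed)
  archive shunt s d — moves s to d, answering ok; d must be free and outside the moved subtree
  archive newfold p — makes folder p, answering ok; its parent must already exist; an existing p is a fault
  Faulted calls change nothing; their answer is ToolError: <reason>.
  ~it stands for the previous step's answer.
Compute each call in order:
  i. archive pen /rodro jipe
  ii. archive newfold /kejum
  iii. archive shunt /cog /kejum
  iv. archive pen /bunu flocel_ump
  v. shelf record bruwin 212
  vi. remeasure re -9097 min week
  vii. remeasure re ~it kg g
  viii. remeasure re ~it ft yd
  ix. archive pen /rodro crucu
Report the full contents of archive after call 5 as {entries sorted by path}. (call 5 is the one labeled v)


Answer: {bunu=flocel_ump, cog=zo, kejum/, rodro=jipe}

Derivation:
% archive pen(p: /rodro, c: jipe) => created
% archive newfold(p: /kejum) => ok
% archive shunt(s: /cog, d: /kejum) => ToolError: exists
% archive pen(p: /bunu, c: flocel_ump) => created
% shelf record(k: bruwin, v: 212) => nil
% remeasure re(v: -9097, u_from: min, u_to: week) => -9097/10080
% remeasure re(v: ~it, u_from: kg, u_to: g) => -227425/252
% remeasure re(v: ~it, u_from: ft, u_to: yd) => -227425/756
% archive pen(p: /rodro, c: crucu) => overwrote


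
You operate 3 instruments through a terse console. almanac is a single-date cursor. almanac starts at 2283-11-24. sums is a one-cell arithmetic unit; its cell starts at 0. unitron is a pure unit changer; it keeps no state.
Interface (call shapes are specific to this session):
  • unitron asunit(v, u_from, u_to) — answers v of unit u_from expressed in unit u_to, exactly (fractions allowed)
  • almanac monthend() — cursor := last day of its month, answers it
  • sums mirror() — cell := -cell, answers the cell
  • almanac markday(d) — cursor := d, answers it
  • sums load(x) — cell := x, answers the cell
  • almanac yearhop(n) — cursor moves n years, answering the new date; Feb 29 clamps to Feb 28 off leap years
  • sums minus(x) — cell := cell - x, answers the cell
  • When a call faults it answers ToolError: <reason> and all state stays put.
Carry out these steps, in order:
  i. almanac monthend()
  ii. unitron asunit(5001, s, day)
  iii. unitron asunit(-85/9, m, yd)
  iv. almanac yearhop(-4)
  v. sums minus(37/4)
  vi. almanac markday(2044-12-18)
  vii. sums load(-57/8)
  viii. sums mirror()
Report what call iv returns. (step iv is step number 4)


Act: almanac monthend[]
Obs: 2283-11-30
Act: unitron asunit[v→5001; u_from→s; u_to→day]
Obs: 1667/28800
Act: unitron asunit[v→-85/9; u_from→m; u_to→yd]
Obs: -106250/10287
Act: almanac yearhop[n→-4]
Obs: 2279-11-30
Act: sums minus[x→37/4]
Obs: -37/4
Act: almanac markday[d→2044-12-18]
Obs: 2044-12-18
Act: sums load[x→-57/8]
Obs: -57/8
Act: sums mirror[]
Obs: 57/8

Answer: 2279-11-30


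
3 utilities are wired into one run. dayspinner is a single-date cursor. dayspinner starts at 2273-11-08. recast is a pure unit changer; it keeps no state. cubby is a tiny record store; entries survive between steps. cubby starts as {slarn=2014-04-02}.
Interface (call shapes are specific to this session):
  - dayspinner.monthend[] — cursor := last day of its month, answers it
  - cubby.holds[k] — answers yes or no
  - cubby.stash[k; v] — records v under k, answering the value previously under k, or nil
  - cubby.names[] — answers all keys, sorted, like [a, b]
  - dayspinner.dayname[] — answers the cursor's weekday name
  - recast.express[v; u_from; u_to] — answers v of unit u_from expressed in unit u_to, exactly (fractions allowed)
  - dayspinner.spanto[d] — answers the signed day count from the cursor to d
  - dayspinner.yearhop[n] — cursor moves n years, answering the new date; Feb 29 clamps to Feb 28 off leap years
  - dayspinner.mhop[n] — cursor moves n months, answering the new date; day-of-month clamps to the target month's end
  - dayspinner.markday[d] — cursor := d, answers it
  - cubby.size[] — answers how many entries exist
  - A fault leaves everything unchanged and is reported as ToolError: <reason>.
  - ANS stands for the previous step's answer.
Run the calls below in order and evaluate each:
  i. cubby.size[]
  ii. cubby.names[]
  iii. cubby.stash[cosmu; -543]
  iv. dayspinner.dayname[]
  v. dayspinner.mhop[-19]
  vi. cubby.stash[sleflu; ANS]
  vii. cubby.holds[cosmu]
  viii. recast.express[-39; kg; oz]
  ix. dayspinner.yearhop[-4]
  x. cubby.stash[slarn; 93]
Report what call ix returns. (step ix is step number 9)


Answer: 2268-04-08

Derivation:
;; cubby.size() -> 1
;; cubby.names() -> [slarn]
;; cubby.stash(k='cosmu', v='-543') -> nil
;; dayspinner.dayname() -> Saturday
;; dayspinner.mhop(n='-19') -> 2272-04-08
;; cubby.stash(k='sleflu', v='ANS') -> nil
;; cubby.holds(k='cosmu') -> yes
;; recast.express(v='-39', u_from='kg', u_to='oz') -> -62400000000/45359237
;; dayspinner.yearhop(n='-4') -> 2268-04-08
;; cubby.stash(k='slarn', v='93') -> 2014-04-02


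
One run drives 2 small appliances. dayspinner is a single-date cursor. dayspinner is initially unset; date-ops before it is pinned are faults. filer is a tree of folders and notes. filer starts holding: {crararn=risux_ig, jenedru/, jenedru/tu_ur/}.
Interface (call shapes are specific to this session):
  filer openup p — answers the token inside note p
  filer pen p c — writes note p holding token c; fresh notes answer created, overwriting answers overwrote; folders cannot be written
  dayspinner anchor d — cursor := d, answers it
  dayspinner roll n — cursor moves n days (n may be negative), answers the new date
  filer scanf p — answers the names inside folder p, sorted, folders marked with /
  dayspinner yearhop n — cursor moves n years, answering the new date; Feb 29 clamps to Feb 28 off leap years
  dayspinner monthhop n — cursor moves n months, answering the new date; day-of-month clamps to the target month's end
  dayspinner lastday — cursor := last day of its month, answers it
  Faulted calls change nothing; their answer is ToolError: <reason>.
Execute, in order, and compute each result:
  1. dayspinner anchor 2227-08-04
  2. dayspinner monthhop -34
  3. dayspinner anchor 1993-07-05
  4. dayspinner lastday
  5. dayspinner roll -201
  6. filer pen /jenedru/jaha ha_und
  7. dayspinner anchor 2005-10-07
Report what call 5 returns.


# dayspinner anchor(d: 2227-08-04) -> 2227-08-04
# dayspinner monthhop(n: -34) -> 2224-10-04
# dayspinner anchor(d: 1993-07-05) -> 1993-07-05
# dayspinner lastday() -> 1993-07-31
# dayspinner roll(n: -201) -> 1993-01-11
# filer pen(p: /jenedru/jaha, c: ha_und) -> created
# dayspinner anchor(d: 2005-10-07) -> 2005-10-07

Answer: 1993-01-11


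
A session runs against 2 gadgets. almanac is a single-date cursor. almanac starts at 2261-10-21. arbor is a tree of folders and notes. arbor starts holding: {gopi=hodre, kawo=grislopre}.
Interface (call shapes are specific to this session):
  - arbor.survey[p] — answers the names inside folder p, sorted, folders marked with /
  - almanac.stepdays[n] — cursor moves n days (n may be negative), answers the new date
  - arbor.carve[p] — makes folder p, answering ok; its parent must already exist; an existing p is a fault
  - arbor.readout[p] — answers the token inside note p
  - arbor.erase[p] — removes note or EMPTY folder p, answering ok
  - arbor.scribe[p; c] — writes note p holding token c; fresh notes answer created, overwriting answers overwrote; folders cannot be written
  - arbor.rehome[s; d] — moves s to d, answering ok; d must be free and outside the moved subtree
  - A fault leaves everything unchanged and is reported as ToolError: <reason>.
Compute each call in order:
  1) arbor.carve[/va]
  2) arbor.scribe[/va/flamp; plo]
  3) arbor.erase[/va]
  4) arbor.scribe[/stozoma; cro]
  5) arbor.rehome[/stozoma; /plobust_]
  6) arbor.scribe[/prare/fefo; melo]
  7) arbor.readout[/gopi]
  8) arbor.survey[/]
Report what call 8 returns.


Answer: [gopi, kawo, plobust_, va/]

Derivation:
Calling carve(p→/va), which returns ok.
Next I call scribe(p→/va/flamp, c→plo), giving created.
I try erase(p→/va), giving ToolError: not empty.
I try scribe(p→/stozoma, c→cro): created.
I try rehome(s→/stozoma, d→/plobust_), giving ok.
Invoking scribe(p→/prare/fefo, c→melo), and see ToolError: no parent.
I invoke readout(p→/gopi), → hodre.
I invoke survey(p→/), which returns [gopi, kawo, plobust_, va/].


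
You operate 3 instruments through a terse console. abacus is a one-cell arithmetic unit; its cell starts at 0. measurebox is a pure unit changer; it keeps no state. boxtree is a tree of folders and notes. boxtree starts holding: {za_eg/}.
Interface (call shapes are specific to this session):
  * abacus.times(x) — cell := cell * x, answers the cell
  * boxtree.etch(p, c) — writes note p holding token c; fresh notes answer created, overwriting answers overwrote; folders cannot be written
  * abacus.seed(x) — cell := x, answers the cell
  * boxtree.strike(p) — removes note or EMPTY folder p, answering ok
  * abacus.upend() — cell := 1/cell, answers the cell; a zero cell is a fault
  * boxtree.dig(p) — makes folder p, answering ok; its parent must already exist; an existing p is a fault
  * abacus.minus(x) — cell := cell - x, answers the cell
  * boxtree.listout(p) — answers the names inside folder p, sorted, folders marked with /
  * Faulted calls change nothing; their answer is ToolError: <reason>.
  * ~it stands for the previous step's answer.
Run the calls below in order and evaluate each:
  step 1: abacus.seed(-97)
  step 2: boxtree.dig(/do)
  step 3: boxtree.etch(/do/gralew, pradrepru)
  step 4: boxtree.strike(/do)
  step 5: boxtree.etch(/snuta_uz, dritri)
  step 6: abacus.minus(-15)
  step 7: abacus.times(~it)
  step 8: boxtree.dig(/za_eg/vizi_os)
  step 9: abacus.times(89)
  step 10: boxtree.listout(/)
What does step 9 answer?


% 1. abacus.seed(x: -97) : -97
% 2. boxtree.dig(p: /do) : ok
% 3. boxtree.etch(p: /do/gralew, c: pradrepru) : created
% 4. boxtree.strike(p: /do) : ToolError: not empty
% 5. boxtree.etch(p: /snuta_uz, c: dritri) : created
% 6. abacus.minus(x: -15) : -82
% 7. abacus.times(x: ~it) : 6724
% 8. boxtree.dig(p: /za_eg/vizi_os) : ok
% 9. abacus.times(x: 89) : 598436
% 10. boxtree.listout(p: /) : [do/, snuta_uz, za_eg/]

Answer: 598436


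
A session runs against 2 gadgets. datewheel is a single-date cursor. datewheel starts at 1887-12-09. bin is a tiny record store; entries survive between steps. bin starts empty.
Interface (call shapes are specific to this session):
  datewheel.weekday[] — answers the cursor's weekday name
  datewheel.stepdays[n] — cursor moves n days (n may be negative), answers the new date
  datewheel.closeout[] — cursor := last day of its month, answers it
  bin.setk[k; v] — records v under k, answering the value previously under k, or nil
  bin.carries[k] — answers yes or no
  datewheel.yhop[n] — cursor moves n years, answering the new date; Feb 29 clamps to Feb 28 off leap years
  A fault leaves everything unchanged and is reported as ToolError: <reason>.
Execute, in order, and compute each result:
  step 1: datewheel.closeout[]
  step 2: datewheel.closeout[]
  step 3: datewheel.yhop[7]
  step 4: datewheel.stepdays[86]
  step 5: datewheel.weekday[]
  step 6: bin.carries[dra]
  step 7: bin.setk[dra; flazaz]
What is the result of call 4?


CALL closeout[]
RET  1887-12-31
CALL closeout[]
RET  1887-12-31
CALL yhop[n→7]
RET  1894-12-31
CALL stepdays[n→86]
RET  1895-03-27
CALL weekday[]
RET  Wednesday
CALL carries[k→dra]
RET  no
CALL setk[k→dra; v→flazaz]
RET  nil

Answer: 1895-03-27


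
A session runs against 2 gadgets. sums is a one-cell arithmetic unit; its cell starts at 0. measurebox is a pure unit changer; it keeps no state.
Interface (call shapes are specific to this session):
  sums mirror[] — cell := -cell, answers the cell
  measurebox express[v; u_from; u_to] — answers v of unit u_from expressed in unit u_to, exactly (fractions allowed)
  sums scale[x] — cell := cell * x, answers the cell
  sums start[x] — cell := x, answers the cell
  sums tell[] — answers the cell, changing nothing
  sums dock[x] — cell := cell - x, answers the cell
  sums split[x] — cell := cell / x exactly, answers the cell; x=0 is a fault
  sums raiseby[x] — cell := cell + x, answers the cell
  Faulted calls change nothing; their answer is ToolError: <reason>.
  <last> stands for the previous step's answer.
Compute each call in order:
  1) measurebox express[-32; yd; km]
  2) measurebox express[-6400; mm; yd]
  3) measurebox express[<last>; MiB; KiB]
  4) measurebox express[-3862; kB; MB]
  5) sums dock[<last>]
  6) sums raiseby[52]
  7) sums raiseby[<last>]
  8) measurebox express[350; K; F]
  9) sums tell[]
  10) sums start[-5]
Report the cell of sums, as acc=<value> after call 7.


Answer: acc=27931/250

Derivation:
> measurebox express -32 yd km
= -2286/78125
> measurebox express -6400 mm yd
= -8000/1143
> measurebox express <last> MiB KiB
= -8192000/1143
> measurebox express -3862 kB MB
= -1931/500
> sums dock <last>
= 1931/500
> sums raiseby 52
= 27931/500
> sums raiseby <last>
= 27931/250
> measurebox express 350 K F
= 17033/100
> sums tell
= 27931/250
> sums start -5
= -5


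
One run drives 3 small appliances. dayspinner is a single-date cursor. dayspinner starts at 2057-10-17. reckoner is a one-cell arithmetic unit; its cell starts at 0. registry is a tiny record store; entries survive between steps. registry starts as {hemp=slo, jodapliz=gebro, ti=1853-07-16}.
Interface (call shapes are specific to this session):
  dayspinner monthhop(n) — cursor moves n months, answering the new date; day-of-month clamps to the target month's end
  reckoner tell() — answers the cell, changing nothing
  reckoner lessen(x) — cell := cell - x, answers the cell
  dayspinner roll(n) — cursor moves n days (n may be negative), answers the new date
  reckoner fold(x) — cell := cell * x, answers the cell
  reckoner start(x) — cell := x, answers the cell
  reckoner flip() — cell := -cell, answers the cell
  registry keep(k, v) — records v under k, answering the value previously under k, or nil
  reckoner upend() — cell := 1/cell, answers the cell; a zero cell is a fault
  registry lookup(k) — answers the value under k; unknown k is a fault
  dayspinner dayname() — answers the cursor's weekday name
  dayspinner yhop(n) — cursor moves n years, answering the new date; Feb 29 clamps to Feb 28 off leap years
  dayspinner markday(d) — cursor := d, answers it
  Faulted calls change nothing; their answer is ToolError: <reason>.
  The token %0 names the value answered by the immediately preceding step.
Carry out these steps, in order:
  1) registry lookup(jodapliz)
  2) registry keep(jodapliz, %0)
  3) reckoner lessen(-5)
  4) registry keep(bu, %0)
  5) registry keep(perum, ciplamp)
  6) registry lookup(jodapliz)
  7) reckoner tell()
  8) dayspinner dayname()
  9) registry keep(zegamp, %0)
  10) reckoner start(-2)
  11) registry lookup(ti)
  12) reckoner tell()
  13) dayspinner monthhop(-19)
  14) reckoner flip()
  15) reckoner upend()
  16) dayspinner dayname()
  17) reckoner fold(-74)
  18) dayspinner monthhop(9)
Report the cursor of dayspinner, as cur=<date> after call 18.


$ registry lookup k=jodapliz
= gebro
$ registry keep k=jodapliz v=%0
= gebro
$ reckoner lessen x=-5
= 5
$ registry keep k=bu v=%0
= nil
$ registry keep k=perum v=ciplamp
= nil
$ registry lookup k=jodapliz
= gebro
$ reckoner tell
= 5
$ dayspinner dayname
= Wednesday
$ registry keep k=zegamp v=%0
= nil
$ reckoner start x=-2
= -2
$ registry lookup k=ti
= 1853-07-16
$ reckoner tell
= -2
$ dayspinner monthhop n=-19
= 2056-03-17
$ reckoner flip
= 2
$ reckoner upend
= 1/2
$ dayspinner dayname
= Friday
$ reckoner fold x=-74
= -37
$ dayspinner monthhop n=9
= 2056-12-17

Answer: cur=2056-12-17


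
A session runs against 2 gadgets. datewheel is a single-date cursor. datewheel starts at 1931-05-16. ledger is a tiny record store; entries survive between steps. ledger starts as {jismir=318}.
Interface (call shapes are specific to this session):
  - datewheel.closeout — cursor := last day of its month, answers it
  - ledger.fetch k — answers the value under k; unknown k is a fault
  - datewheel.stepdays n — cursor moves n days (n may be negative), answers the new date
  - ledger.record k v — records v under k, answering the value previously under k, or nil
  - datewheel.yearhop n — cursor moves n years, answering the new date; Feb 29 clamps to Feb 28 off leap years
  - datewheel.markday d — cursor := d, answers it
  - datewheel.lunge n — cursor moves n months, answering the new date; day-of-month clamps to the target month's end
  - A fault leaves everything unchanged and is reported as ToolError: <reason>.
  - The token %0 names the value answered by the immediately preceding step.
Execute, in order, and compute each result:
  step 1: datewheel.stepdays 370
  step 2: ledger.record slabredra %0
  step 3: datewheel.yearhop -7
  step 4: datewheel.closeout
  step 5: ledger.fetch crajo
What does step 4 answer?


Calling datewheel.stepdays(n→370): 1932-05-20.
Then ledger.record(k→slabredra, v→%0), and see nil.
I use datewheel.yearhop(n→-7), yielding 1925-05-20.
I try datewheel.closeout(), yielding 1925-05-31.
Then ledger.fetch(k→crajo), — result: ToolError: no such key crajo.

Answer: 1925-05-31


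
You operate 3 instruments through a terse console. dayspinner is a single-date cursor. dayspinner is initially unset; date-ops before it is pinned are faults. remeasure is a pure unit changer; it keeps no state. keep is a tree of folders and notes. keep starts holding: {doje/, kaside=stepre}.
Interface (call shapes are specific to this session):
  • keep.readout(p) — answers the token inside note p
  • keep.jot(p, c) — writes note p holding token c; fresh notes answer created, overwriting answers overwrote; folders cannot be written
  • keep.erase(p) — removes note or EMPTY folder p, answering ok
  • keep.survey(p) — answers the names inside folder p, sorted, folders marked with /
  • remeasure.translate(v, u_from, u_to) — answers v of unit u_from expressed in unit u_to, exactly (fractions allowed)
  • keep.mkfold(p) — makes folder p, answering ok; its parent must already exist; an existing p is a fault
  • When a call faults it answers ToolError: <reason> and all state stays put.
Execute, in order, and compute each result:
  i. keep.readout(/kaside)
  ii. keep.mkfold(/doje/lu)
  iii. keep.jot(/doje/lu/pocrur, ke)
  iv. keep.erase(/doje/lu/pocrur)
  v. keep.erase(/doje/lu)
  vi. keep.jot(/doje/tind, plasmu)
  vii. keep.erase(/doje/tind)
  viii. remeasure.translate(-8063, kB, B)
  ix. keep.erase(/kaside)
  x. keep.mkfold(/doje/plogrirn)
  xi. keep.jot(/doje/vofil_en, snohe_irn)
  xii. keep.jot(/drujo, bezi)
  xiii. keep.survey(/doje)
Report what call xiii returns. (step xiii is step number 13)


// 1. readout(p→/kaside) ~> stepre
// 2. mkfold(p→/doje/lu) ~> ok
// 3. jot(p→/doje/lu/pocrur, c→ke) ~> created
// 4. erase(p→/doje/lu/pocrur) ~> ok
// 5. erase(p→/doje/lu) ~> ok
// 6. jot(p→/doje/tind, c→plasmu) ~> created
// 7. erase(p→/doje/tind) ~> ok
// 8. translate(v→-8063, u_from→kB, u_to→B) ~> -8063000
// 9. erase(p→/kaside) ~> ok
// 10. mkfold(p→/doje/plogrirn) ~> ok
// 11. jot(p→/doje/vofil_en, c→snohe_irn) ~> created
// 12. jot(p→/drujo, c→bezi) ~> created
// 13. survey(p→/doje) ~> [plogrirn/, vofil_en]

Answer: [plogrirn/, vofil_en]


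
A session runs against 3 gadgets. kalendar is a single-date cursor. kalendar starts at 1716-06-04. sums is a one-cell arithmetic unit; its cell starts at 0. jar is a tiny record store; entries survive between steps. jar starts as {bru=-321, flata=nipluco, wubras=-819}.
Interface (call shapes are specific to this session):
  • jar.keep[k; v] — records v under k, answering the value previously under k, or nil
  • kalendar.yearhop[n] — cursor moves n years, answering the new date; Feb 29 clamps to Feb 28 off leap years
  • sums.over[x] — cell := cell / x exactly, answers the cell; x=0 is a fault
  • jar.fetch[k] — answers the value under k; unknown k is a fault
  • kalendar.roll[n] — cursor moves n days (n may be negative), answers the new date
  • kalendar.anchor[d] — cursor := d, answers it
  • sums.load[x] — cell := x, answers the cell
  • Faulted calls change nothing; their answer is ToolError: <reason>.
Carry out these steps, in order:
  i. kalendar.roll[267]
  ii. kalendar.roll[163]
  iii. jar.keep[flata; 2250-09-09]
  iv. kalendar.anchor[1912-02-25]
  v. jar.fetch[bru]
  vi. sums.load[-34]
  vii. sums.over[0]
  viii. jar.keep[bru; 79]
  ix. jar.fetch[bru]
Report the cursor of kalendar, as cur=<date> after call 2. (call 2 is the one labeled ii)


Answer: cur=1717-08-08

Derivation:
Now I run kalendar.roll(n→267), which returns 1717-02-26.
I use kalendar.roll(n→163), and see 1717-08-08.
Now I run jar.keep(k→flata, v→2250-09-09), giving nipluco.
Then kalendar.anchor(d→1912-02-25), — result: 1912-02-25.
I invoke jar.fetch(k→bru), → -321.
I try sums.load(x→-34), which returns -34.
Next I call sums.over(x→0), → ToolError: division by zero.
Using jar.keep(k→bru, v→79), and get -321.
Using jar.fetch(k→bru), → 79.


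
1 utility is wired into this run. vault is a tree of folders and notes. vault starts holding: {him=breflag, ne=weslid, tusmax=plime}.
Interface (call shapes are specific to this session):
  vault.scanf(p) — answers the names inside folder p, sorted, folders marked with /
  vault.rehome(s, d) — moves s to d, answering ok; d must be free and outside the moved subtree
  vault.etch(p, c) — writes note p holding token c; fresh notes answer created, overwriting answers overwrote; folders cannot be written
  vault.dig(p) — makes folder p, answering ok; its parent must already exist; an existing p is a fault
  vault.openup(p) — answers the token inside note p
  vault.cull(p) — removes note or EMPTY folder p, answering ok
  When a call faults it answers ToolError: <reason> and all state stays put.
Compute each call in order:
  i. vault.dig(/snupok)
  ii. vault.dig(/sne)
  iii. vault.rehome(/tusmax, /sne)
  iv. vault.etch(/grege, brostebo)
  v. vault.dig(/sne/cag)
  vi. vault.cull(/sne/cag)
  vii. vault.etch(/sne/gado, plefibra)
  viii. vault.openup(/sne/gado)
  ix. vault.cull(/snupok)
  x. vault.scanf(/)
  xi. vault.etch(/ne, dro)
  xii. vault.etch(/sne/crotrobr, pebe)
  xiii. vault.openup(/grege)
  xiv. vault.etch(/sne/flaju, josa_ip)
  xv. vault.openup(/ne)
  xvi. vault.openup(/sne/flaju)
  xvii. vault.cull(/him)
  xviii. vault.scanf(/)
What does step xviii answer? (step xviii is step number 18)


! 1. vault.dig(p: /snupok) ~> ok
! 2. vault.dig(p: /sne) ~> ok
! 3. vault.rehome(s: /tusmax, d: /sne) ~> ToolError: exists
! 4. vault.etch(p: /grege, c: brostebo) ~> created
! 5. vault.dig(p: /sne/cag) ~> ok
! 6. vault.cull(p: /sne/cag) ~> ok
! 7. vault.etch(p: /sne/gado, c: plefibra) ~> created
! 8. vault.openup(p: /sne/gado) ~> plefibra
! 9. vault.cull(p: /snupok) ~> ok
! 10. vault.scanf(p: /) ~> [grege, him, ne, sne/, tusmax]
! 11. vault.etch(p: /ne, c: dro) ~> overwrote
! 12. vault.etch(p: /sne/crotrobr, c: pebe) ~> created
! 13. vault.openup(p: /grege) ~> brostebo
! 14. vault.etch(p: /sne/flaju, c: josa_ip) ~> created
! 15. vault.openup(p: /ne) ~> dro
! 16. vault.openup(p: /sne/flaju) ~> josa_ip
! 17. vault.cull(p: /him) ~> ok
! 18. vault.scanf(p: /) ~> [grege, ne, sne/, tusmax]

Answer: [grege, ne, sne/, tusmax]


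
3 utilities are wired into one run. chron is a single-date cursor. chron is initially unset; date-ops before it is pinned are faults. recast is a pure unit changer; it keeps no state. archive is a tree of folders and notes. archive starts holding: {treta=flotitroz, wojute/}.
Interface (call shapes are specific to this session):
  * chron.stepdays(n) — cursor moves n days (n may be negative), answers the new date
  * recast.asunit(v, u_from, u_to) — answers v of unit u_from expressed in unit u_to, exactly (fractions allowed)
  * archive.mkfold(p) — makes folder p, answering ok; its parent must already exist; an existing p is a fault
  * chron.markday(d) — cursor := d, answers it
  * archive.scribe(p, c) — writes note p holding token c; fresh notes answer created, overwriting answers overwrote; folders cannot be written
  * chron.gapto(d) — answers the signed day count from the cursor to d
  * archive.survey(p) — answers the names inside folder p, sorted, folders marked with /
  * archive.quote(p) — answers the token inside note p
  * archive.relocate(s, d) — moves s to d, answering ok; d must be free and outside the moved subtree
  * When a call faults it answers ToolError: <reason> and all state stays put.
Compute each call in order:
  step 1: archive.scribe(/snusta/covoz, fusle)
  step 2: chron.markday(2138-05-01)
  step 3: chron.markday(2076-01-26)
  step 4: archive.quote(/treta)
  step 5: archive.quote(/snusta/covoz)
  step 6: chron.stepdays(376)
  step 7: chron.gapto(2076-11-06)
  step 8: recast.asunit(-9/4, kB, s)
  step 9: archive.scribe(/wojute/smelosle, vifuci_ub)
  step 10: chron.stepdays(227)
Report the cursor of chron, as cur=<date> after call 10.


I call archive.scribe(p→/snusta/covoz, c→fusle), giving ToolError: no parent.
I use chron.markday(d→2138-05-01), yielding 2138-05-01.
Next I call chron.markday(d→2076-01-26), — result: 2076-01-26.
Calling archive.quote(p→/treta), giving flotitroz.
Invoking archive.quote(p→/snusta/covoz), and get ToolError: not found.
I run chron.stepdays(n→376), — result: 2077-02-05.
I call chron.gapto(d→2076-11-06), yielding -91.
Now I run recast.asunit(v→-9/4, u_from→kB, u_to→s), which returns ToolError: incompatible units.
Now I run archive.scribe(p→/wojute/smelosle, c→vifuci_ub), → created.
I run chron.stepdays(n→227), giving 2077-09-20.

Answer: cur=2077-09-20


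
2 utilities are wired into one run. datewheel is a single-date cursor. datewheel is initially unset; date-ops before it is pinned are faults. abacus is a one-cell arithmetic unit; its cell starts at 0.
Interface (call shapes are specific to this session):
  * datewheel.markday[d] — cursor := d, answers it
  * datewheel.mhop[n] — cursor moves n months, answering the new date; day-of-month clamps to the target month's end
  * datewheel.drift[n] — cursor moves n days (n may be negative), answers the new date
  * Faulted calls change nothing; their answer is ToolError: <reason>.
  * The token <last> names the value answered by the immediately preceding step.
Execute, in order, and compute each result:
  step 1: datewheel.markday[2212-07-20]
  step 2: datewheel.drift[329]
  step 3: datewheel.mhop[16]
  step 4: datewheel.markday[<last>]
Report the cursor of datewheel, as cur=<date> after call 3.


Answer: cur=2214-10-14

Derivation:
> markday d=2212-07-20
= 2212-07-20
> drift n=329
= 2213-06-14
> mhop n=16
= 2214-10-14
> markday d=<last>
= 2214-10-14


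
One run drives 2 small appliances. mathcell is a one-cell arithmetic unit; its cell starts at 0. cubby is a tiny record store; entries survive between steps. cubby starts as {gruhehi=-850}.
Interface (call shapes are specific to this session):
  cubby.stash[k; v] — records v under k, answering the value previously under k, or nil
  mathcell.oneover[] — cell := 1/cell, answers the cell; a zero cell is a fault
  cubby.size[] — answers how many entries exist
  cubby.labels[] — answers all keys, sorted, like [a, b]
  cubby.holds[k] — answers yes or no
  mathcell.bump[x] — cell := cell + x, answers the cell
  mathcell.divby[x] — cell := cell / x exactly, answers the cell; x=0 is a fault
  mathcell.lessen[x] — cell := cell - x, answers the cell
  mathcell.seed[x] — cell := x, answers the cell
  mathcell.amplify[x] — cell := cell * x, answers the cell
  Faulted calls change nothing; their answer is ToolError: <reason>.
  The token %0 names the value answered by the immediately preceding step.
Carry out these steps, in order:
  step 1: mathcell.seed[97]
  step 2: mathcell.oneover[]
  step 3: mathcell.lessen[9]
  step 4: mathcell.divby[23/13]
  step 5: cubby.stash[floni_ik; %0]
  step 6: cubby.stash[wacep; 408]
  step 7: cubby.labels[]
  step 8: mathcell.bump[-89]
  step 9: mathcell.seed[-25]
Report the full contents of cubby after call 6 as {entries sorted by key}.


Answer: {floni_ik=-11336/2231, gruhehi=-850, wacep=408}

Derivation:
→ mathcell.seed(x→97)
← 97
→ mathcell.oneover()
← 1/97
→ mathcell.lessen(x→9)
← -872/97
→ mathcell.divby(x→23/13)
← -11336/2231
→ cubby.stash(k→floni_ik, v→%0)
← nil
→ cubby.stash(k→wacep, v→408)
← nil
→ cubby.labels()
← [floni_ik, gruhehi, wacep]
→ mathcell.bump(x→-89)
← -209895/2231
→ mathcell.seed(x→-25)
← -25


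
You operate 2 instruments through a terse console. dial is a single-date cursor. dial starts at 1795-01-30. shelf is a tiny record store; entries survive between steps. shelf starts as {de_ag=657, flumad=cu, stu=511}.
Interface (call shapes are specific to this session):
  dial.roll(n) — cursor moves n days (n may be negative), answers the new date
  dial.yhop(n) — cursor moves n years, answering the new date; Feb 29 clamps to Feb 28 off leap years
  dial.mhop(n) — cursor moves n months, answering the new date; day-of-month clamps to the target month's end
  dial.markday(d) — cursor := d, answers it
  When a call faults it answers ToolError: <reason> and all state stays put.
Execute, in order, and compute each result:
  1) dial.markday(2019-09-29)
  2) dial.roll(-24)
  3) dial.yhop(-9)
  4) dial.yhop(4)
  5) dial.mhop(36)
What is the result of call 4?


Answer: 2014-09-05

Derivation:
-> dial.markday(d='2019-09-29')
<- 2019-09-29
-> dial.roll(n='-24')
<- 2019-09-05
-> dial.yhop(n='-9')
<- 2010-09-05
-> dial.yhop(n='4')
<- 2014-09-05
-> dial.mhop(n='36')
<- 2017-09-05


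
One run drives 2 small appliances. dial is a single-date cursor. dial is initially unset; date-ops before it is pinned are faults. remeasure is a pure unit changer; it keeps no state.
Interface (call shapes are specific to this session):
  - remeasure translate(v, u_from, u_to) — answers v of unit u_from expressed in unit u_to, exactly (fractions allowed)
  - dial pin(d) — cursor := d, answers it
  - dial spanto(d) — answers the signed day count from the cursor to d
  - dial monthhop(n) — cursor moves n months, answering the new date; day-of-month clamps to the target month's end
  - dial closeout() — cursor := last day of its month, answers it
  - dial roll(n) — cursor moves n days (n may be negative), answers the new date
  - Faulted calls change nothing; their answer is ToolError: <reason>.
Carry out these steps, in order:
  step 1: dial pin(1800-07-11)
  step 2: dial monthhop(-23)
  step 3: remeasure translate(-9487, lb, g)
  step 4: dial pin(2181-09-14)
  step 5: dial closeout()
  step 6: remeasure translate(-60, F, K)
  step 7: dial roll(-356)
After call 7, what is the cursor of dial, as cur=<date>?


Answer: cur=2180-10-09

Derivation:
-- dial pin(1800-07-11) -> 1800-07-11
-- dial monthhop(-23) -> 1798-08-11
-- remeasure translate(-9487, lb, g) -> -430323081419/100000
-- dial pin(2181-09-14) -> 2181-09-14
-- dial closeout() -> 2181-09-30
-- remeasure translate(-60, F, K) -> 39967/180
-- dial roll(-356) -> 2180-10-09


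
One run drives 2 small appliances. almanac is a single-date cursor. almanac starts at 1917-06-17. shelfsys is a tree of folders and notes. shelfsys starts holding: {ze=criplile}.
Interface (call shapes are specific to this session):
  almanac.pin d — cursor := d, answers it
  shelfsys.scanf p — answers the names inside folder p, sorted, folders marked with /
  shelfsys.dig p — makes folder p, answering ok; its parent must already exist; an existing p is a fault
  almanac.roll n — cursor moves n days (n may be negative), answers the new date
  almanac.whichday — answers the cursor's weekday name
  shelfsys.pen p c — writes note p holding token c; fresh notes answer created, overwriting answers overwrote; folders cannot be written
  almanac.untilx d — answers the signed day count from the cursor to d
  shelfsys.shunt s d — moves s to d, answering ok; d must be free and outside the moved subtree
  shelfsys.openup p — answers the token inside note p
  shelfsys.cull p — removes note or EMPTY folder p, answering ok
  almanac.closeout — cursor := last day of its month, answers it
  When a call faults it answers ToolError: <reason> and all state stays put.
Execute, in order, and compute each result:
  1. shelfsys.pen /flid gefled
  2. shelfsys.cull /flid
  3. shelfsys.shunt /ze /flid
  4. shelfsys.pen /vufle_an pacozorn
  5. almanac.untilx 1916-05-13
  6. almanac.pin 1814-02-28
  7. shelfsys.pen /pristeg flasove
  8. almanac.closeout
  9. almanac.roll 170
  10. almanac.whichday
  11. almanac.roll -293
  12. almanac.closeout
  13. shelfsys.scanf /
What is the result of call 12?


>> pen(p: /flid, c: gefled)
<< created
>> cull(p: /flid)
<< ok
>> shunt(s: /ze, d: /flid)
<< ok
>> pen(p: /vufle_an, c: pacozorn)
<< created
>> untilx(d: 1916-05-13)
<< -400
>> pin(d: 1814-02-28)
<< 1814-02-28
>> pen(p: /pristeg, c: flasove)
<< created
>> closeout()
<< 1814-02-28
>> roll(n: 170)
<< 1814-08-17
>> whichday()
<< Wednesday
>> roll(n: -293)
<< 1813-10-28
>> closeout()
<< 1813-10-31
>> scanf(p: /)
<< [flid, pristeg, vufle_an]

Answer: 1813-10-31
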